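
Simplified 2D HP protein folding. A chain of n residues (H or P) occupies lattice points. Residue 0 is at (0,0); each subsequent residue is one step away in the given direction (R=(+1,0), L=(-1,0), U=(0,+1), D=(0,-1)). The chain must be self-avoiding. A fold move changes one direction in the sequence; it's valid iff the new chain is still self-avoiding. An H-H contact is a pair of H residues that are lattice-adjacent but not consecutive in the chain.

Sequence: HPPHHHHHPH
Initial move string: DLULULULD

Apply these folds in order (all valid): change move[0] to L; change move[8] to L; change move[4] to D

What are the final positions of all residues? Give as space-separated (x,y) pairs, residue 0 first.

Initial moves: DLULULULD
Fold: move[0]->L => LLULULULD (positions: [(0, 0), (-1, 0), (-2, 0), (-2, 1), (-3, 1), (-3, 2), (-4, 2), (-4, 3), (-5, 3), (-5, 2)])
Fold: move[8]->L => LLULULULL (positions: [(0, 0), (-1, 0), (-2, 0), (-2, 1), (-3, 1), (-3, 2), (-4, 2), (-4, 3), (-5, 3), (-6, 3)])
Fold: move[4]->D => LLULDLULL (positions: [(0, 0), (-1, 0), (-2, 0), (-2, 1), (-3, 1), (-3, 0), (-4, 0), (-4, 1), (-5, 1), (-6, 1)])

Answer: (0,0) (-1,0) (-2,0) (-2,1) (-3,1) (-3,0) (-4,0) (-4,1) (-5,1) (-6,1)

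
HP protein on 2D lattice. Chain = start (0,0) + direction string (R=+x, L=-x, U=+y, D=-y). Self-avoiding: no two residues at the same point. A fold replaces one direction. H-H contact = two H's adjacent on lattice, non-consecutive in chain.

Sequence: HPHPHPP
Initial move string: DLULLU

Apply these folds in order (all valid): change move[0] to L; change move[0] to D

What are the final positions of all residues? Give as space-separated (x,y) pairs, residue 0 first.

Answer: (0,0) (0,-1) (-1,-1) (-1,0) (-2,0) (-3,0) (-3,1)

Derivation:
Initial moves: DLULLU
Fold: move[0]->L => LLULLU (positions: [(0, 0), (-1, 0), (-2, 0), (-2, 1), (-3, 1), (-4, 1), (-4, 2)])
Fold: move[0]->D => DLULLU (positions: [(0, 0), (0, -1), (-1, -1), (-1, 0), (-2, 0), (-3, 0), (-3, 1)])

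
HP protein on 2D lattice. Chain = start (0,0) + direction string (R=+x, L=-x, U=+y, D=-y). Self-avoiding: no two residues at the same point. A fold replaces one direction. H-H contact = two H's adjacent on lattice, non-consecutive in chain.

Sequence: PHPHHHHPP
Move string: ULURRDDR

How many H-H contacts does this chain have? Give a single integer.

Positions: [(0, 0), (0, 1), (-1, 1), (-1, 2), (0, 2), (1, 2), (1, 1), (1, 0), (2, 0)]
H-H contact: residue 1 @(0,1) - residue 6 @(1, 1)
H-H contact: residue 1 @(0,1) - residue 4 @(0, 2)

Answer: 2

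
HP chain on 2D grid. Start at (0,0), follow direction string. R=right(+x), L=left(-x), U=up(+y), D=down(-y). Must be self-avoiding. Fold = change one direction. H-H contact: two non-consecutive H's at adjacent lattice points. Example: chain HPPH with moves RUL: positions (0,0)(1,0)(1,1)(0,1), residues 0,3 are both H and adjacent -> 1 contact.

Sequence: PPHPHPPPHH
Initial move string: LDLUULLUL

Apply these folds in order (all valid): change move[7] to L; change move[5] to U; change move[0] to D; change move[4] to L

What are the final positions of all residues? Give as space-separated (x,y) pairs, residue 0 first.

Initial moves: LDLUULLUL
Fold: move[7]->L => LDLUULLLL (positions: [(0, 0), (-1, 0), (-1, -1), (-2, -1), (-2, 0), (-2, 1), (-3, 1), (-4, 1), (-5, 1), (-6, 1)])
Fold: move[5]->U => LDLUUULLL (positions: [(0, 0), (-1, 0), (-1, -1), (-2, -1), (-2, 0), (-2, 1), (-2, 2), (-3, 2), (-4, 2), (-5, 2)])
Fold: move[0]->D => DDLUUULLL (positions: [(0, 0), (0, -1), (0, -2), (-1, -2), (-1, -1), (-1, 0), (-1, 1), (-2, 1), (-3, 1), (-4, 1)])
Fold: move[4]->L => DDLULULLL (positions: [(0, 0), (0, -1), (0, -2), (-1, -2), (-1, -1), (-2, -1), (-2, 0), (-3, 0), (-4, 0), (-5, 0)])

Answer: (0,0) (0,-1) (0,-2) (-1,-2) (-1,-1) (-2,-1) (-2,0) (-3,0) (-4,0) (-5,0)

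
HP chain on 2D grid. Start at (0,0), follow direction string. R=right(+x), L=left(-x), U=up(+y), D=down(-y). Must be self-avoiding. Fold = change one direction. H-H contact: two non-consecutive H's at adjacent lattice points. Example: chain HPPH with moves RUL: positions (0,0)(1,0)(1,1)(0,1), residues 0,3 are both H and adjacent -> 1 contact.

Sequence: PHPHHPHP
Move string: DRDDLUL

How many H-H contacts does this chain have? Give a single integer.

Answer: 2

Derivation:
Positions: [(0, 0), (0, -1), (1, -1), (1, -2), (1, -3), (0, -3), (0, -2), (-1, -2)]
H-H contact: residue 1 @(0,-1) - residue 6 @(0, -2)
H-H contact: residue 3 @(1,-2) - residue 6 @(0, -2)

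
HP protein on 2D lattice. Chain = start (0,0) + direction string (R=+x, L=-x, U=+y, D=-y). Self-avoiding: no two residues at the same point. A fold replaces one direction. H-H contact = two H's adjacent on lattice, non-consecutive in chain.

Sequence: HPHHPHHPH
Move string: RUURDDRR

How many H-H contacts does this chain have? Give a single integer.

Answer: 1

Derivation:
Positions: [(0, 0), (1, 0), (1, 1), (1, 2), (2, 2), (2, 1), (2, 0), (3, 0), (4, 0)]
H-H contact: residue 2 @(1,1) - residue 5 @(2, 1)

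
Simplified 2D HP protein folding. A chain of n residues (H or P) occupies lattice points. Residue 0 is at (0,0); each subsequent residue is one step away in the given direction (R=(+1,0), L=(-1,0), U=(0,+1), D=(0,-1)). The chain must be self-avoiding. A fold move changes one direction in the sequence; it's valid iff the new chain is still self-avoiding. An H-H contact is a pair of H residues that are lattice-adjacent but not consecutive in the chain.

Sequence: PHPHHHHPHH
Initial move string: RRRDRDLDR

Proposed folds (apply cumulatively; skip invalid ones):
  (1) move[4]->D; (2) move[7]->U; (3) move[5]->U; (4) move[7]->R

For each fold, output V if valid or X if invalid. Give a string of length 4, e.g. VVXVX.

Answer: VXXX

Derivation:
Initial: RRRDRDLDR -> [(0, 0), (1, 0), (2, 0), (3, 0), (3, -1), (4, -1), (4, -2), (3, -2), (3, -3), (4, -3)]
Fold 1: move[4]->D => RRRDDDLDR VALID
Fold 2: move[7]->U => RRRDDDLUR INVALID (collision), skipped
Fold 3: move[5]->U => RRRDDULDR INVALID (collision), skipped
Fold 4: move[7]->R => RRRDDDLRR INVALID (collision), skipped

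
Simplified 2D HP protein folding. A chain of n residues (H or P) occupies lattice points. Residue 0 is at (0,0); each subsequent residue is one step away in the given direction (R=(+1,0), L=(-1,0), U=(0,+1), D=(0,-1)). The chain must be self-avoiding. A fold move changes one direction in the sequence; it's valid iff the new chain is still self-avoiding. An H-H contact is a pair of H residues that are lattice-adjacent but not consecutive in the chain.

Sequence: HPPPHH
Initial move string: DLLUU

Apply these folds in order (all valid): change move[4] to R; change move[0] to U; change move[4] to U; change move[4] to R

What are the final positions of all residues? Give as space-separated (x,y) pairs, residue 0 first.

Initial moves: DLLUU
Fold: move[4]->R => DLLUR (positions: [(0, 0), (0, -1), (-1, -1), (-2, -1), (-2, 0), (-1, 0)])
Fold: move[0]->U => ULLUR (positions: [(0, 0), (0, 1), (-1, 1), (-2, 1), (-2, 2), (-1, 2)])
Fold: move[4]->U => ULLUU (positions: [(0, 0), (0, 1), (-1, 1), (-2, 1), (-2, 2), (-2, 3)])
Fold: move[4]->R => ULLUR (positions: [(0, 0), (0, 1), (-1, 1), (-2, 1), (-2, 2), (-1, 2)])

Answer: (0,0) (0,1) (-1,1) (-2,1) (-2,2) (-1,2)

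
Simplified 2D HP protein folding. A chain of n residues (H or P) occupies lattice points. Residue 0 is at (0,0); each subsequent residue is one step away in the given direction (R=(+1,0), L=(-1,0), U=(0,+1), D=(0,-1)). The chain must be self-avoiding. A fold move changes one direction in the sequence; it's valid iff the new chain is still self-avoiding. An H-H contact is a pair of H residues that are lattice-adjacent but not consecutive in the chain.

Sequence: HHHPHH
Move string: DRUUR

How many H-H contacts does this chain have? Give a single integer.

Answer: 0

Derivation:
Positions: [(0, 0), (0, -1), (1, -1), (1, 0), (1, 1), (2, 1)]
No H-H contacts found.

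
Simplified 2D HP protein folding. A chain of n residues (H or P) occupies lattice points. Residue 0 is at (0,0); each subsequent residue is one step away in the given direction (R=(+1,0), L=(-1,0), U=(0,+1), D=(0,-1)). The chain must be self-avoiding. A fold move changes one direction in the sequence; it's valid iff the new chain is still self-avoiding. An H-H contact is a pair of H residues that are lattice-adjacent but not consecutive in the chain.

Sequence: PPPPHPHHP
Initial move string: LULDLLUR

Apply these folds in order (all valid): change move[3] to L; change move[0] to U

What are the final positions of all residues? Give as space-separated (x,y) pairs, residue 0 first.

Answer: (0,0) (0,1) (0,2) (-1,2) (-2,2) (-3,2) (-4,2) (-4,3) (-3,3)

Derivation:
Initial moves: LULDLLUR
Fold: move[3]->L => LULLLLUR (positions: [(0, 0), (-1, 0), (-1, 1), (-2, 1), (-3, 1), (-4, 1), (-5, 1), (-5, 2), (-4, 2)])
Fold: move[0]->U => UULLLLUR (positions: [(0, 0), (0, 1), (0, 2), (-1, 2), (-2, 2), (-3, 2), (-4, 2), (-4, 3), (-3, 3)])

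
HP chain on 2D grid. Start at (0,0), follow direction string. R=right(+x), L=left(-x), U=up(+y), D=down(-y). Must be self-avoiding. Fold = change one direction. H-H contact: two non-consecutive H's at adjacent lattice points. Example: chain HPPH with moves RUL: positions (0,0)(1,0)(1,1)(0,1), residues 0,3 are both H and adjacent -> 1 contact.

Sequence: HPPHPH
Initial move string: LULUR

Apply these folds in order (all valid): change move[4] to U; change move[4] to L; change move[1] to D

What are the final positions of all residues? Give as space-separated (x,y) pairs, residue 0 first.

Initial moves: LULUR
Fold: move[4]->U => LULUU (positions: [(0, 0), (-1, 0), (-1, 1), (-2, 1), (-2, 2), (-2, 3)])
Fold: move[4]->L => LULUL (positions: [(0, 0), (-1, 0), (-1, 1), (-2, 1), (-2, 2), (-3, 2)])
Fold: move[1]->D => LDLUL (positions: [(0, 0), (-1, 0), (-1, -1), (-2, -1), (-2, 0), (-3, 0)])

Answer: (0,0) (-1,0) (-1,-1) (-2,-1) (-2,0) (-3,0)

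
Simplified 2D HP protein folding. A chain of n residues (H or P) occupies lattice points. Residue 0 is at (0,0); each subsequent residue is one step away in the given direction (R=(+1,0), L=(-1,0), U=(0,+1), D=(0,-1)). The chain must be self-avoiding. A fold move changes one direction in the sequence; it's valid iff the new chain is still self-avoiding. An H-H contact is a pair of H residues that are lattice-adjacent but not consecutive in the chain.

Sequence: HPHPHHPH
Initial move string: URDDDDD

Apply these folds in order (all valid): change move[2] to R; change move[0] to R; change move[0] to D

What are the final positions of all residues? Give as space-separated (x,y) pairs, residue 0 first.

Answer: (0,0) (0,-1) (1,-1) (2,-1) (2,-2) (2,-3) (2,-4) (2,-5)

Derivation:
Initial moves: URDDDDD
Fold: move[2]->R => URRDDDD (positions: [(0, 0), (0, 1), (1, 1), (2, 1), (2, 0), (2, -1), (2, -2), (2, -3)])
Fold: move[0]->R => RRRDDDD (positions: [(0, 0), (1, 0), (2, 0), (3, 0), (3, -1), (3, -2), (3, -3), (3, -4)])
Fold: move[0]->D => DRRDDDD (positions: [(0, 0), (0, -1), (1, -1), (2, -1), (2, -2), (2, -3), (2, -4), (2, -5)])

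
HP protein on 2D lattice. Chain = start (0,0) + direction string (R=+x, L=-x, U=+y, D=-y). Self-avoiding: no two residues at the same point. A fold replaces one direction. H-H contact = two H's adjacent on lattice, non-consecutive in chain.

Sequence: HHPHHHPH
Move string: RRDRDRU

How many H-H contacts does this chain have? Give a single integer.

Answer: 1

Derivation:
Positions: [(0, 0), (1, 0), (2, 0), (2, -1), (3, -1), (3, -2), (4, -2), (4, -1)]
H-H contact: residue 4 @(3,-1) - residue 7 @(4, -1)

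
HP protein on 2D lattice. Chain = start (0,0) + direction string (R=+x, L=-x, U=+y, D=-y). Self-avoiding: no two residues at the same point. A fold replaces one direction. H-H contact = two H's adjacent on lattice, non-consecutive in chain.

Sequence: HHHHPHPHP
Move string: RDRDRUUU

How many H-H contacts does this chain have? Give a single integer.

Positions: [(0, 0), (1, 0), (1, -1), (2, -1), (2, -2), (3, -2), (3, -1), (3, 0), (3, 1)]
No H-H contacts found.

Answer: 0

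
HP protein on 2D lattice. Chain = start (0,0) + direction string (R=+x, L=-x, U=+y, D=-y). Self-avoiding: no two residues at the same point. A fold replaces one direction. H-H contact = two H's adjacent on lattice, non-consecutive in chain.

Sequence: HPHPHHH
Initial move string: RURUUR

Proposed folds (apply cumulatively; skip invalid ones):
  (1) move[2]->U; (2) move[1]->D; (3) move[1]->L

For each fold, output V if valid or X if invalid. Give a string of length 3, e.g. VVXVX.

Initial: RURUUR -> [(0, 0), (1, 0), (1, 1), (2, 1), (2, 2), (2, 3), (3, 3)]
Fold 1: move[2]->U => RUUUUR VALID
Fold 2: move[1]->D => RDUUUR INVALID (collision), skipped
Fold 3: move[1]->L => RLUUUR INVALID (collision), skipped

Answer: VXX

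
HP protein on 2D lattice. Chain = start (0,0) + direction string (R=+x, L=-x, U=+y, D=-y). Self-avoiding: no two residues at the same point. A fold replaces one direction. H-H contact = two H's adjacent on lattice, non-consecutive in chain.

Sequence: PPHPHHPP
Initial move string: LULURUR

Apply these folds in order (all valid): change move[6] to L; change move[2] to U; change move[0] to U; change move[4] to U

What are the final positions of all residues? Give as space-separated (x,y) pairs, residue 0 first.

Answer: (0,0) (0,1) (0,2) (0,3) (0,4) (0,5) (0,6) (-1,6)

Derivation:
Initial moves: LULURUR
Fold: move[6]->L => LULURUL (positions: [(0, 0), (-1, 0), (-1, 1), (-2, 1), (-2, 2), (-1, 2), (-1, 3), (-2, 3)])
Fold: move[2]->U => LUUURUL (positions: [(0, 0), (-1, 0), (-1, 1), (-1, 2), (-1, 3), (0, 3), (0, 4), (-1, 4)])
Fold: move[0]->U => UUUURUL (positions: [(0, 0), (0, 1), (0, 2), (0, 3), (0, 4), (1, 4), (1, 5), (0, 5)])
Fold: move[4]->U => UUUUUUL (positions: [(0, 0), (0, 1), (0, 2), (0, 3), (0, 4), (0, 5), (0, 6), (-1, 6)])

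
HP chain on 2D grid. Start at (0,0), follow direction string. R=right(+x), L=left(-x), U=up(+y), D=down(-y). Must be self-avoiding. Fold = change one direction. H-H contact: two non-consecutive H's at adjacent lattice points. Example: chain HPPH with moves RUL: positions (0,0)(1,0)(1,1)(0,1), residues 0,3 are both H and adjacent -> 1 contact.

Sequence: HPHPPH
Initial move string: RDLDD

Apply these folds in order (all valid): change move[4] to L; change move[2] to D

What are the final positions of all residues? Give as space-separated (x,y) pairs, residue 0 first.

Initial moves: RDLDD
Fold: move[4]->L => RDLDL (positions: [(0, 0), (1, 0), (1, -1), (0, -1), (0, -2), (-1, -2)])
Fold: move[2]->D => RDDDL (positions: [(0, 0), (1, 0), (1, -1), (1, -2), (1, -3), (0, -3)])

Answer: (0,0) (1,0) (1,-1) (1,-2) (1,-3) (0,-3)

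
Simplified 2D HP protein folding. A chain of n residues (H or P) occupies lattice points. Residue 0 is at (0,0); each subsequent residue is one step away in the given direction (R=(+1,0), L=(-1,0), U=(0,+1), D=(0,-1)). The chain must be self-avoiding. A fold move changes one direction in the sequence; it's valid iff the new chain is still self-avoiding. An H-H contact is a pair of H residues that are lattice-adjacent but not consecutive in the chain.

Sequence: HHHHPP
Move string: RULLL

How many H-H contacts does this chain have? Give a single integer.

Answer: 1

Derivation:
Positions: [(0, 0), (1, 0), (1, 1), (0, 1), (-1, 1), (-2, 1)]
H-H contact: residue 0 @(0,0) - residue 3 @(0, 1)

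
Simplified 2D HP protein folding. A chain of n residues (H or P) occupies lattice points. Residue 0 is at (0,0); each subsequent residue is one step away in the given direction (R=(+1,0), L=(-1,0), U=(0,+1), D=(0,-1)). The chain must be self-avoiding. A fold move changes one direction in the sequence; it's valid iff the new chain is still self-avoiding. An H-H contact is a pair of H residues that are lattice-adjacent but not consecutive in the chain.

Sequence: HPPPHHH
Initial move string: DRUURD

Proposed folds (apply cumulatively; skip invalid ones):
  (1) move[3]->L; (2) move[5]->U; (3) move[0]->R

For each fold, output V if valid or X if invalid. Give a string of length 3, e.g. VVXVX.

Initial: DRUURD -> [(0, 0), (0, -1), (1, -1), (1, 0), (1, 1), (2, 1), (2, 0)]
Fold 1: move[3]->L => DRULRD INVALID (collision), skipped
Fold 2: move[5]->U => DRUURU VALID
Fold 3: move[0]->R => RRUURU VALID

Answer: XVV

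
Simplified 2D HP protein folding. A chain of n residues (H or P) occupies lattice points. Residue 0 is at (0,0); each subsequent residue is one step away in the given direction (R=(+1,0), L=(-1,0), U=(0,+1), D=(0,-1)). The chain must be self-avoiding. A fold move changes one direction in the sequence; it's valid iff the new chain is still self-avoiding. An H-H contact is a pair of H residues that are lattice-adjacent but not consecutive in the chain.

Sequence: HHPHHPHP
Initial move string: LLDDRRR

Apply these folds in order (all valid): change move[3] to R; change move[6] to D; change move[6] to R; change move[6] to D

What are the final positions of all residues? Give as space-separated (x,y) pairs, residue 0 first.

Initial moves: LLDDRRR
Fold: move[3]->R => LLDRRRR (positions: [(0, 0), (-1, 0), (-2, 0), (-2, -1), (-1, -1), (0, -1), (1, -1), (2, -1)])
Fold: move[6]->D => LLDRRRD (positions: [(0, 0), (-1, 0), (-2, 0), (-2, -1), (-1, -1), (0, -1), (1, -1), (1, -2)])
Fold: move[6]->R => LLDRRRR (positions: [(0, 0), (-1, 0), (-2, 0), (-2, -1), (-1, -1), (0, -1), (1, -1), (2, -1)])
Fold: move[6]->D => LLDRRRD (positions: [(0, 0), (-1, 0), (-2, 0), (-2, -1), (-1, -1), (0, -1), (1, -1), (1, -2)])

Answer: (0,0) (-1,0) (-2,0) (-2,-1) (-1,-1) (0,-1) (1,-1) (1,-2)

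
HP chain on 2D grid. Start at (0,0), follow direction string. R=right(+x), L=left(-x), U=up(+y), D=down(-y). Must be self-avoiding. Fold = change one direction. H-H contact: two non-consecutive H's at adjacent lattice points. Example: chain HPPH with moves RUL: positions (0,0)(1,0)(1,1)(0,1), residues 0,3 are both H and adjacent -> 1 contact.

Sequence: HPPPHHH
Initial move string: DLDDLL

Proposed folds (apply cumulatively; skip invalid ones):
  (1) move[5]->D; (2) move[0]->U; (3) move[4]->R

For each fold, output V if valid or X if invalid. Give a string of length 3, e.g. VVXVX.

Answer: VVV

Derivation:
Initial: DLDDLL -> [(0, 0), (0, -1), (-1, -1), (-1, -2), (-1, -3), (-2, -3), (-3, -3)]
Fold 1: move[5]->D => DLDDLD VALID
Fold 2: move[0]->U => ULDDLD VALID
Fold 3: move[4]->R => ULDDRD VALID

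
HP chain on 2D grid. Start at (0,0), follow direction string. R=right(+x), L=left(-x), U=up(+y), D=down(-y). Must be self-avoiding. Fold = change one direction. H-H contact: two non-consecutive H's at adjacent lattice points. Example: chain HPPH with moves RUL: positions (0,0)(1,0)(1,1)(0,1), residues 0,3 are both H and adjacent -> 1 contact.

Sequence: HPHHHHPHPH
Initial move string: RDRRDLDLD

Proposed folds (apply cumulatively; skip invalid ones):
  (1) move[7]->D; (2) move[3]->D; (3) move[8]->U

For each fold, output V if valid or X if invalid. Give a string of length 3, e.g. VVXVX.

Answer: VVX

Derivation:
Initial: RDRRDLDLD -> [(0, 0), (1, 0), (1, -1), (2, -1), (3, -1), (3, -2), (2, -2), (2, -3), (1, -3), (1, -4)]
Fold 1: move[7]->D => RDRRDLDDD VALID
Fold 2: move[3]->D => RDRDDLDDD VALID
Fold 3: move[8]->U => RDRDDLDDU INVALID (collision), skipped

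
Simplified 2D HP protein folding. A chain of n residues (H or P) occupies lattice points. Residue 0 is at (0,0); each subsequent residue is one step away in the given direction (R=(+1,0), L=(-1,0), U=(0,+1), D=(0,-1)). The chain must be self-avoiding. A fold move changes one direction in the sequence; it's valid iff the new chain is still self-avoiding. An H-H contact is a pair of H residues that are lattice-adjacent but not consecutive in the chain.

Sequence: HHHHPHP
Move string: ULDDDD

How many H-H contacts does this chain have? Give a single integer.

Positions: [(0, 0), (0, 1), (-1, 1), (-1, 0), (-1, -1), (-1, -2), (-1, -3)]
H-H contact: residue 0 @(0,0) - residue 3 @(-1, 0)

Answer: 1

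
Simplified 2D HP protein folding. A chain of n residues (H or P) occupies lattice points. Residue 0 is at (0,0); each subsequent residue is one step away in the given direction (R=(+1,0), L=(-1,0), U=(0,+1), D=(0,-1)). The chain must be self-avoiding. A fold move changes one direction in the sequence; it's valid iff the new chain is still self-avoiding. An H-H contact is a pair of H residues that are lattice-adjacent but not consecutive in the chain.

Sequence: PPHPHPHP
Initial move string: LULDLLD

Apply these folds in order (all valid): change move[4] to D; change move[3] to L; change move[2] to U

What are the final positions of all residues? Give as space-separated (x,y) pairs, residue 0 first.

Initial moves: LULDLLD
Fold: move[4]->D => LULDDLD (positions: [(0, 0), (-1, 0), (-1, 1), (-2, 1), (-2, 0), (-2, -1), (-3, -1), (-3, -2)])
Fold: move[3]->L => LULLDLD (positions: [(0, 0), (-1, 0), (-1, 1), (-2, 1), (-3, 1), (-3, 0), (-4, 0), (-4, -1)])
Fold: move[2]->U => LUULDLD (positions: [(0, 0), (-1, 0), (-1, 1), (-1, 2), (-2, 2), (-2, 1), (-3, 1), (-3, 0)])

Answer: (0,0) (-1,0) (-1,1) (-1,2) (-2,2) (-2,1) (-3,1) (-3,0)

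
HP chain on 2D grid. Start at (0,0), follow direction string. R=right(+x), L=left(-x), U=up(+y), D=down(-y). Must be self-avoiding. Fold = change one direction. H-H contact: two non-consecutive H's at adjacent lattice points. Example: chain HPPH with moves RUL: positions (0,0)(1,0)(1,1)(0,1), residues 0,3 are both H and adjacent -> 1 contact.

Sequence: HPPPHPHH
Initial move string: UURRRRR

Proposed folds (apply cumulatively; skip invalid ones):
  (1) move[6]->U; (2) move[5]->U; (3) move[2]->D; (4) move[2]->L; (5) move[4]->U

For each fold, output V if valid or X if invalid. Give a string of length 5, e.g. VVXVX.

Answer: VVXXV

Derivation:
Initial: UURRRRR -> [(0, 0), (0, 1), (0, 2), (1, 2), (2, 2), (3, 2), (4, 2), (5, 2)]
Fold 1: move[6]->U => UURRRRU VALID
Fold 2: move[5]->U => UURRRUU VALID
Fold 3: move[2]->D => UUDRRUU INVALID (collision), skipped
Fold 4: move[2]->L => UULRRUU INVALID (collision), skipped
Fold 5: move[4]->U => UURRUUU VALID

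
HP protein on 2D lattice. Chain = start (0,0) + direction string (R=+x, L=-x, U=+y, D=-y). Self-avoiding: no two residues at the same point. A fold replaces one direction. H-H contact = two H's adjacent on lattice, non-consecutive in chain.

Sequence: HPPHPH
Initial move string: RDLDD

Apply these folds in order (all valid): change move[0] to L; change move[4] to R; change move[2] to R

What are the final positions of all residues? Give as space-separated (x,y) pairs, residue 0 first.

Answer: (0,0) (-1,0) (-1,-1) (0,-1) (0,-2) (1,-2)

Derivation:
Initial moves: RDLDD
Fold: move[0]->L => LDLDD (positions: [(0, 0), (-1, 0), (-1, -1), (-2, -1), (-2, -2), (-2, -3)])
Fold: move[4]->R => LDLDR (positions: [(0, 0), (-1, 0), (-1, -1), (-2, -1), (-2, -2), (-1, -2)])
Fold: move[2]->R => LDRDR (positions: [(0, 0), (-1, 0), (-1, -1), (0, -1), (0, -2), (1, -2)])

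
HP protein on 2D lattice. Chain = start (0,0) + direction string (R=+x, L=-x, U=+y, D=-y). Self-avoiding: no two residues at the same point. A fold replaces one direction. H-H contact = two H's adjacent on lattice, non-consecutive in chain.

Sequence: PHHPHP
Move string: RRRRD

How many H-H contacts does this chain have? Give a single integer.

Positions: [(0, 0), (1, 0), (2, 0), (3, 0), (4, 0), (4, -1)]
No H-H contacts found.

Answer: 0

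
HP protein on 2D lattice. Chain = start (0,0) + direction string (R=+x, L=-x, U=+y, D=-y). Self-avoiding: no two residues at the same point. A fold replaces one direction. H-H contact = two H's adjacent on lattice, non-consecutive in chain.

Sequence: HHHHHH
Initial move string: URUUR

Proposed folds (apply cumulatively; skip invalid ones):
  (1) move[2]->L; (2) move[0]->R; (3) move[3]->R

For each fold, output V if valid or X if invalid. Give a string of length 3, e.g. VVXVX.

Answer: XVV

Derivation:
Initial: URUUR -> [(0, 0), (0, 1), (1, 1), (1, 2), (1, 3), (2, 3)]
Fold 1: move[2]->L => URLUR INVALID (collision), skipped
Fold 2: move[0]->R => RRUUR VALID
Fold 3: move[3]->R => RRURR VALID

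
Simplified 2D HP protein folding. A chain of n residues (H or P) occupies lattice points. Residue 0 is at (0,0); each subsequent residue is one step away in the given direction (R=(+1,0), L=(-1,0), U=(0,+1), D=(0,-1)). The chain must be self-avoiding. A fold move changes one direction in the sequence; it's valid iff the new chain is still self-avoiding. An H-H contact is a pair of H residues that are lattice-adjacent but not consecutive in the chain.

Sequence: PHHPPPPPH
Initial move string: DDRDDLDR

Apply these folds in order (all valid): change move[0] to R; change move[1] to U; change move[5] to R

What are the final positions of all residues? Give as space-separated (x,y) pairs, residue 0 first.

Initial moves: DDRDDLDR
Fold: move[0]->R => RDRDDLDR (positions: [(0, 0), (1, 0), (1, -1), (2, -1), (2, -2), (2, -3), (1, -3), (1, -4), (2, -4)])
Fold: move[1]->U => RURDDLDR (positions: [(0, 0), (1, 0), (1, 1), (2, 1), (2, 0), (2, -1), (1, -1), (1, -2), (2, -2)])
Fold: move[5]->R => RURDDRDR (positions: [(0, 0), (1, 0), (1, 1), (2, 1), (2, 0), (2, -1), (3, -1), (3, -2), (4, -2)])

Answer: (0,0) (1,0) (1,1) (2,1) (2,0) (2,-1) (3,-1) (3,-2) (4,-2)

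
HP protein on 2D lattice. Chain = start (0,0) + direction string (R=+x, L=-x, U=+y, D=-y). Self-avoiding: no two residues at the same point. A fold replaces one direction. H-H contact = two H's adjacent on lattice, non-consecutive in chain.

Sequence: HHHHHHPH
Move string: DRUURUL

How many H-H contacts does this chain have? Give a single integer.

Positions: [(0, 0), (0, -1), (1, -1), (1, 0), (1, 1), (2, 1), (2, 2), (1, 2)]
H-H contact: residue 0 @(0,0) - residue 3 @(1, 0)
H-H contact: residue 4 @(1,1) - residue 7 @(1, 2)

Answer: 2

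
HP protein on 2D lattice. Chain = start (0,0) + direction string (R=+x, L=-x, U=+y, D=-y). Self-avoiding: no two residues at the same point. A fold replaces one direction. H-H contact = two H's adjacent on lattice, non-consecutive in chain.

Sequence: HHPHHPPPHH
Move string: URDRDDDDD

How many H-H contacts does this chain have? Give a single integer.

Positions: [(0, 0), (0, 1), (1, 1), (1, 0), (2, 0), (2, -1), (2, -2), (2, -3), (2, -4), (2, -5)]
H-H contact: residue 0 @(0,0) - residue 3 @(1, 0)

Answer: 1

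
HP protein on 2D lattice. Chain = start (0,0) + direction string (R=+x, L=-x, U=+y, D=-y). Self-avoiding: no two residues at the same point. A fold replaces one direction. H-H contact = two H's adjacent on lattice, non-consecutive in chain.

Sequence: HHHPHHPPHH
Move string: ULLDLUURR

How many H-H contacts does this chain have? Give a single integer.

Answer: 1

Derivation:
Positions: [(0, 0), (0, 1), (-1, 1), (-2, 1), (-2, 0), (-3, 0), (-3, 1), (-3, 2), (-2, 2), (-1, 2)]
H-H contact: residue 2 @(-1,1) - residue 9 @(-1, 2)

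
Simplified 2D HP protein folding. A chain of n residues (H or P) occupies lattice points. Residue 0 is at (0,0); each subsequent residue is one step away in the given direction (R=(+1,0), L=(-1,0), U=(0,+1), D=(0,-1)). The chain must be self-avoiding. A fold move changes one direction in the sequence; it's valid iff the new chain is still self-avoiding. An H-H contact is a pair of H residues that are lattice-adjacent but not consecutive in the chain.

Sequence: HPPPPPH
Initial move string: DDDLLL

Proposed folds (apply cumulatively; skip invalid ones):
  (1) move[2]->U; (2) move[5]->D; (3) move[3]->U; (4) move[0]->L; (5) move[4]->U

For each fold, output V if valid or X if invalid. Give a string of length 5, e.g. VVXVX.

Answer: XVXVX

Derivation:
Initial: DDDLLL -> [(0, 0), (0, -1), (0, -2), (0, -3), (-1, -3), (-2, -3), (-3, -3)]
Fold 1: move[2]->U => DDULLL INVALID (collision), skipped
Fold 2: move[5]->D => DDDLLD VALID
Fold 3: move[3]->U => DDDULD INVALID (collision), skipped
Fold 4: move[0]->L => LDDLLD VALID
Fold 5: move[4]->U => LDDLUD INVALID (collision), skipped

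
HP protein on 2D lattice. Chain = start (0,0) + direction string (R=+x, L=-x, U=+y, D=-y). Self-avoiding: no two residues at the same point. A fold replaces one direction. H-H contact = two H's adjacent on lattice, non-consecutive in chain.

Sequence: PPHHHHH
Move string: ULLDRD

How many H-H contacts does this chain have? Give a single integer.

Positions: [(0, 0), (0, 1), (-1, 1), (-2, 1), (-2, 0), (-1, 0), (-1, -1)]
H-H contact: residue 2 @(-1,1) - residue 5 @(-1, 0)

Answer: 1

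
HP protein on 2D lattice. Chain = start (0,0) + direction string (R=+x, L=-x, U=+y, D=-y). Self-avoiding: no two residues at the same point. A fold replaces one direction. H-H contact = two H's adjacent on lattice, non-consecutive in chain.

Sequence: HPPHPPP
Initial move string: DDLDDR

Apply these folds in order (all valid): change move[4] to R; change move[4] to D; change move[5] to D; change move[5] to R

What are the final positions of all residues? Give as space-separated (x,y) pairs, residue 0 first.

Answer: (0,0) (0,-1) (0,-2) (-1,-2) (-1,-3) (-1,-4) (0,-4)

Derivation:
Initial moves: DDLDDR
Fold: move[4]->R => DDLDRR (positions: [(0, 0), (0, -1), (0, -2), (-1, -2), (-1, -3), (0, -3), (1, -3)])
Fold: move[4]->D => DDLDDR (positions: [(0, 0), (0, -1), (0, -2), (-1, -2), (-1, -3), (-1, -4), (0, -4)])
Fold: move[5]->D => DDLDDD (positions: [(0, 0), (0, -1), (0, -2), (-1, -2), (-1, -3), (-1, -4), (-1, -5)])
Fold: move[5]->R => DDLDDR (positions: [(0, 0), (0, -1), (0, -2), (-1, -2), (-1, -3), (-1, -4), (0, -4)])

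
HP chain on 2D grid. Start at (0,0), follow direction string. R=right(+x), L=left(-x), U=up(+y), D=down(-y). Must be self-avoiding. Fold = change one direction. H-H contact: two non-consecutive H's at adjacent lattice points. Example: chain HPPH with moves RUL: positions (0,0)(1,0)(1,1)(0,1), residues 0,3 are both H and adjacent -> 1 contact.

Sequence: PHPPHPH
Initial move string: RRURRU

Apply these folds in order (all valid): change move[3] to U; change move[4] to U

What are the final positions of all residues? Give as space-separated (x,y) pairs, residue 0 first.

Initial moves: RRURRU
Fold: move[3]->U => RRUURU (positions: [(0, 0), (1, 0), (2, 0), (2, 1), (2, 2), (3, 2), (3, 3)])
Fold: move[4]->U => RRUUUU (positions: [(0, 0), (1, 0), (2, 0), (2, 1), (2, 2), (2, 3), (2, 4)])

Answer: (0,0) (1,0) (2,0) (2,1) (2,2) (2,3) (2,4)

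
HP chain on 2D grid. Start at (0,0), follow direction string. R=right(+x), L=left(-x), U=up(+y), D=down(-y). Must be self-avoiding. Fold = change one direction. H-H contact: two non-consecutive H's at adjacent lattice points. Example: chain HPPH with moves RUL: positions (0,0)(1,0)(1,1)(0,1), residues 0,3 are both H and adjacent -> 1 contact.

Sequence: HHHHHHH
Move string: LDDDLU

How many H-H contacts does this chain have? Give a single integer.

Answer: 1

Derivation:
Positions: [(0, 0), (-1, 0), (-1, -1), (-1, -2), (-1, -3), (-2, -3), (-2, -2)]
H-H contact: residue 3 @(-1,-2) - residue 6 @(-2, -2)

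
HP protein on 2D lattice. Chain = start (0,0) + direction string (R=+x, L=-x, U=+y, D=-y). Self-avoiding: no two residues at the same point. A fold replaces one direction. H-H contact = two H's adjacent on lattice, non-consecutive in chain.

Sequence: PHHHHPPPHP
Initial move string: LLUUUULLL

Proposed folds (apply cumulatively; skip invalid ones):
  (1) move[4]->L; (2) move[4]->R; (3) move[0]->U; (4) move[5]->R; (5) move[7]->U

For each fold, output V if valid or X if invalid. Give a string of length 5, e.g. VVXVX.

Answer: VVVXV

Derivation:
Initial: LLUUUULLL -> [(0, 0), (-1, 0), (-2, 0), (-2, 1), (-2, 2), (-2, 3), (-2, 4), (-3, 4), (-4, 4), (-5, 4)]
Fold 1: move[4]->L => LLUULULLL VALID
Fold 2: move[4]->R => LLUURULLL VALID
Fold 3: move[0]->U => ULUURULLL VALID
Fold 4: move[5]->R => ULUURRLLL INVALID (collision), skipped
Fold 5: move[7]->U => ULUURULUL VALID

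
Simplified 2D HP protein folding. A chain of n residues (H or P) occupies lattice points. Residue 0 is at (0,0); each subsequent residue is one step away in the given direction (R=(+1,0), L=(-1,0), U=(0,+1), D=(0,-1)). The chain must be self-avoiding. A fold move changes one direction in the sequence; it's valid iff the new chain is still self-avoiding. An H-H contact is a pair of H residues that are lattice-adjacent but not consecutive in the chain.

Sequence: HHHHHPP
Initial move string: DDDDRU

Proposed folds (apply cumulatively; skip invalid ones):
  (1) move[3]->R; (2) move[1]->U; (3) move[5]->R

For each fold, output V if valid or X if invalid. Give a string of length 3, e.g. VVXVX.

Initial: DDDDRU -> [(0, 0), (0, -1), (0, -2), (0, -3), (0, -4), (1, -4), (1, -3)]
Fold 1: move[3]->R => DDDRRU VALID
Fold 2: move[1]->U => DUDRRU INVALID (collision), skipped
Fold 3: move[5]->R => DDDRRR VALID

Answer: VXV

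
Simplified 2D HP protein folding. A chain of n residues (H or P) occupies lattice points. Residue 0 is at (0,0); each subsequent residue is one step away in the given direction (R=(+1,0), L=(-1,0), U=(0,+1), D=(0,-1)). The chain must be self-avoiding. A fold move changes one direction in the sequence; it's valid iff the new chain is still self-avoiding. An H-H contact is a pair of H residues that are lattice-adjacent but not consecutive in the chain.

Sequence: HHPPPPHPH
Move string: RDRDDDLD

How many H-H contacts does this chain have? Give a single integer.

Positions: [(0, 0), (1, 0), (1, -1), (2, -1), (2, -2), (2, -3), (2, -4), (1, -4), (1, -5)]
No H-H contacts found.

Answer: 0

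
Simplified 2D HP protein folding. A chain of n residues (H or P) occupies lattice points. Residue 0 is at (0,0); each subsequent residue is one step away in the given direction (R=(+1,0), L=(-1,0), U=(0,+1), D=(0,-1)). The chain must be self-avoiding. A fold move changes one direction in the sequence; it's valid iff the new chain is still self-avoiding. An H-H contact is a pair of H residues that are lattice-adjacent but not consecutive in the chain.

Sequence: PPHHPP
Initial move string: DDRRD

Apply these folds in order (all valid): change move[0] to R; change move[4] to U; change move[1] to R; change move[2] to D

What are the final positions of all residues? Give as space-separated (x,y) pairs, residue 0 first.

Initial moves: DDRRD
Fold: move[0]->R => RDRRD (positions: [(0, 0), (1, 0), (1, -1), (2, -1), (3, -1), (3, -2)])
Fold: move[4]->U => RDRRU (positions: [(0, 0), (1, 0), (1, -1), (2, -1), (3, -1), (3, 0)])
Fold: move[1]->R => RRRRU (positions: [(0, 0), (1, 0), (2, 0), (3, 0), (4, 0), (4, 1)])
Fold: move[2]->D => RRDRU (positions: [(0, 0), (1, 0), (2, 0), (2, -1), (3, -1), (3, 0)])

Answer: (0,0) (1,0) (2,0) (2,-1) (3,-1) (3,0)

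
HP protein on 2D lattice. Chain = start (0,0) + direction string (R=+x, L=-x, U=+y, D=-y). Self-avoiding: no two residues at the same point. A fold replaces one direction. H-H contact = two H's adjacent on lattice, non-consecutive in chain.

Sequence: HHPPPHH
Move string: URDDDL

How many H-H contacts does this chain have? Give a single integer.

Answer: 0

Derivation:
Positions: [(0, 0), (0, 1), (1, 1), (1, 0), (1, -1), (1, -2), (0, -2)]
No H-H contacts found.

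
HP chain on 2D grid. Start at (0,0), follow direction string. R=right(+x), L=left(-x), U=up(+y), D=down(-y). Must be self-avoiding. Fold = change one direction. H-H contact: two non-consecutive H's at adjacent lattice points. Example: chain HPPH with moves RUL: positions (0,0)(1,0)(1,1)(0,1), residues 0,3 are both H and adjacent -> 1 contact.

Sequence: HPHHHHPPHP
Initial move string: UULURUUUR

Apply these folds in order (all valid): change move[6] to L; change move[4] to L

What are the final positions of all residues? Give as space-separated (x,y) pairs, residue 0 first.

Initial moves: UULURUUUR
Fold: move[6]->L => UULURULUR (positions: [(0, 0), (0, 1), (0, 2), (-1, 2), (-1, 3), (0, 3), (0, 4), (-1, 4), (-1, 5), (0, 5)])
Fold: move[4]->L => UULULULUR (positions: [(0, 0), (0, 1), (0, 2), (-1, 2), (-1, 3), (-2, 3), (-2, 4), (-3, 4), (-3, 5), (-2, 5)])

Answer: (0,0) (0,1) (0,2) (-1,2) (-1,3) (-2,3) (-2,4) (-3,4) (-3,5) (-2,5)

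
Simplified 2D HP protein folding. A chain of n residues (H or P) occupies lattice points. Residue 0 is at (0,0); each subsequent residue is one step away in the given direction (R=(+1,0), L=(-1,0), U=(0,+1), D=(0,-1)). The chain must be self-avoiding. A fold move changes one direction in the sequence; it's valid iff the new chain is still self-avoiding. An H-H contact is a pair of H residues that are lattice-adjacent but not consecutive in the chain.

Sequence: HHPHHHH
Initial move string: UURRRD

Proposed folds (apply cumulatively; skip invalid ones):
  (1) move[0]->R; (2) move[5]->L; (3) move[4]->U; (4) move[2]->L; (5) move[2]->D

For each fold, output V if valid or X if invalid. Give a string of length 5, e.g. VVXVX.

Initial: UURRRD -> [(0, 0), (0, 1), (0, 2), (1, 2), (2, 2), (3, 2), (3, 1)]
Fold 1: move[0]->R => RURRRD VALID
Fold 2: move[5]->L => RURRRL INVALID (collision), skipped
Fold 3: move[4]->U => RURRUD INVALID (collision), skipped
Fold 4: move[2]->L => RULRRD INVALID (collision), skipped
Fold 5: move[2]->D => RUDRRD INVALID (collision), skipped

Answer: VXXXX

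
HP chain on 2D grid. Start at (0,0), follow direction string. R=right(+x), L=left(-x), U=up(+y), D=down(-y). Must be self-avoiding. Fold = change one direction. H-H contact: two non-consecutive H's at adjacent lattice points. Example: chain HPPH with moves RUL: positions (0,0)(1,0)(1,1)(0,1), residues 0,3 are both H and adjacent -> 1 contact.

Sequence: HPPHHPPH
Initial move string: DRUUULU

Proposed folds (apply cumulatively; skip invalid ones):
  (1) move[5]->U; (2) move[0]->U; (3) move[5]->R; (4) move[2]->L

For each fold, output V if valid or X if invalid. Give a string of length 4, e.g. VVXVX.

Initial: DRUUULU -> [(0, 0), (0, -1), (1, -1), (1, 0), (1, 1), (1, 2), (0, 2), (0, 3)]
Fold 1: move[5]->U => DRUUUUU VALID
Fold 2: move[0]->U => URUUUUU VALID
Fold 3: move[5]->R => URUUURU VALID
Fold 4: move[2]->L => URLUURU INVALID (collision), skipped

Answer: VVVX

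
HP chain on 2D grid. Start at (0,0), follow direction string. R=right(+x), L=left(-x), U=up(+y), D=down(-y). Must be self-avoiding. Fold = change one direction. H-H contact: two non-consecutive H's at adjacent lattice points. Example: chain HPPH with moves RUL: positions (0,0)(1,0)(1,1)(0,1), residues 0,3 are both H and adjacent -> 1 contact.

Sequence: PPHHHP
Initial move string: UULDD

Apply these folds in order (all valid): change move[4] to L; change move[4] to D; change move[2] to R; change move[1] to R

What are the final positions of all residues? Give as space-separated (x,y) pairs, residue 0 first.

Initial moves: UULDD
Fold: move[4]->L => UULDL (positions: [(0, 0), (0, 1), (0, 2), (-1, 2), (-1, 1), (-2, 1)])
Fold: move[4]->D => UULDD (positions: [(0, 0), (0, 1), (0, 2), (-1, 2), (-1, 1), (-1, 0)])
Fold: move[2]->R => UURDD (positions: [(0, 0), (0, 1), (0, 2), (1, 2), (1, 1), (1, 0)])
Fold: move[1]->R => URRDD (positions: [(0, 0), (0, 1), (1, 1), (2, 1), (2, 0), (2, -1)])

Answer: (0,0) (0,1) (1,1) (2,1) (2,0) (2,-1)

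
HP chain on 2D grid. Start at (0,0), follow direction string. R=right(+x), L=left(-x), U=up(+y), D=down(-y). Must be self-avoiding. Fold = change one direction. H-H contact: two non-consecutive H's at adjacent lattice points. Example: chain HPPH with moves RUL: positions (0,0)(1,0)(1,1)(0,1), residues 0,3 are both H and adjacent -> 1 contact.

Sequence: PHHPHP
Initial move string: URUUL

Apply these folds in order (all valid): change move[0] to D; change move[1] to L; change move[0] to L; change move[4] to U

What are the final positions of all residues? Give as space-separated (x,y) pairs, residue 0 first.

Answer: (0,0) (-1,0) (-2,0) (-2,1) (-2,2) (-2,3)

Derivation:
Initial moves: URUUL
Fold: move[0]->D => DRUUL (positions: [(0, 0), (0, -1), (1, -1), (1, 0), (1, 1), (0, 1)])
Fold: move[1]->L => DLUUL (positions: [(0, 0), (0, -1), (-1, -1), (-1, 0), (-1, 1), (-2, 1)])
Fold: move[0]->L => LLUUL (positions: [(0, 0), (-1, 0), (-2, 0), (-2, 1), (-2, 2), (-3, 2)])
Fold: move[4]->U => LLUUU (positions: [(0, 0), (-1, 0), (-2, 0), (-2, 1), (-2, 2), (-2, 3)])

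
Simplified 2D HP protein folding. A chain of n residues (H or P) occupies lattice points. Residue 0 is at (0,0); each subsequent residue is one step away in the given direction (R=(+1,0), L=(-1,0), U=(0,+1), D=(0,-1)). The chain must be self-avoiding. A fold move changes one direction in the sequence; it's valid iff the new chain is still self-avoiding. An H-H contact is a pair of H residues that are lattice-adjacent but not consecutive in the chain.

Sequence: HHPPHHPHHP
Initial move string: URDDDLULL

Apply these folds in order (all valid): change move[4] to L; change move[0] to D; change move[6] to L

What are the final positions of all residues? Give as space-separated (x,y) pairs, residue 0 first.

Initial moves: URDDDLULL
Fold: move[4]->L => URDDLLULL (positions: [(0, 0), (0, 1), (1, 1), (1, 0), (1, -1), (0, -1), (-1, -1), (-1, 0), (-2, 0), (-3, 0)])
Fold: move[0]->D => DRDDLLULL (positions: [(0, 0), (0, -1), (1, -1), (1, -2), (1, -3), (0, -3), (-1, -3), (-1, -2), (-2, -2), (-3, -2)])
Fold: move[6]->L => DRDDLLLLL (positions: [(0, 0), (0, -1), (1, -1), (1, -2), (1, -3), (0, -3), (-1, -3), (-2, -3), (-3, -3), (-4, -3)])

Answer: (0,0) (0,-1) (1,-1) (1,-2) (1,-3) (0,-3) (-1,-3) (-2,-3) (-3,-3) (-4,-3)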